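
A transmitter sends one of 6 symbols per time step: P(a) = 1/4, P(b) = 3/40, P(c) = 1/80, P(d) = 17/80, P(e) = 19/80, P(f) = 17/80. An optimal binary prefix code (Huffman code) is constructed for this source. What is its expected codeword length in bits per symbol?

Repeatedly combine the two least-probable nodes; the expected code length is the sum of the merged weights.
merge 1/80 + 3/40 → 7/80
merge 7/80 + 17/80 → 3/10
merge 17/80 + 19/80 → 9/20
merge 1/4 + 3/10 → 11/20
merge 9/20 + 11/20 → 1
L = 7/80 + 3/10 + 9/20 + 11/20 + 1 = 191/80 = 2.3875 bits/symbol.

2.3875 bits/symbol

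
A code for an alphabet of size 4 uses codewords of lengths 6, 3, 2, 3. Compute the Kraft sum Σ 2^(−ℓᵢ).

With common denominator 2^6 = 64: Σ 2^(−ℓᵢ) = 1/64 + 8/64 + 16/64 + 8/64 = 33/64 = 0.515625.

0.515625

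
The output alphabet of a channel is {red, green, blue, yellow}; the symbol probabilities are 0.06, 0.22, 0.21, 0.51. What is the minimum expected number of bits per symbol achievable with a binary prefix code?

1.76 bits/symbol

Repeatedly combine the two least-probable nodes; the expected code length is the sum of the merged weights.
merge 3/50 + 21/100 → 27/100
merge 11/50 + 27/100 → 49/100
merge 49/100 + 51/100 → 1
L = 27/100 + 49/100 + 1 = 44/25 = 1.76 bits/symbol.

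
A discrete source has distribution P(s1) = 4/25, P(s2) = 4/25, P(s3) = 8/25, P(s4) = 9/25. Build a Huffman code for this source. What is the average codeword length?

Repeatedly combine the two least-probable nodes; the expected code length is the sum of the merged weights.
merge 4/25 + 4/25 → 8/25
merge 8/25 + 8/25 → 16/25
merge 9/25 + 16/25 → 1
L = 8/25 + 16/25 + 1 = 49/25 = 1.96 bits/symbol.

1.96 bits/symbol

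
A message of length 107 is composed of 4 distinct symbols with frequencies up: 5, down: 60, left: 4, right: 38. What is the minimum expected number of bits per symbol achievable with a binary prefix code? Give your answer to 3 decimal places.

Probabilities are the counts divided by 107.
Repeatedly combine the two least-probable nodes; the expected code length is the sum of the merged weights.
merge 4/107 + 5/107 → 9/107
merge 9/107 + 38/107 → 47/107
merge 47/107 + 60/107 → 1
L = 9/107 + 47/107 + 1 = 163/107 ≈ 1.523 bits/symbol.

1.523 bits/symbol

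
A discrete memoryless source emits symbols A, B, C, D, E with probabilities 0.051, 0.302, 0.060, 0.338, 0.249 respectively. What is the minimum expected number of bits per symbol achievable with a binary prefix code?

2.111 bits/symbol

Repeatedly combine the two least-probable nodes; the expected code length is the sum of the merged weights.
merge 51/1000 + 3/50 → 111/1000
merge 111/1000 + 249/1000 → 9/25
merge 151/500 + 169/500 → 16/25
merge 9/25 + 16/25 → 1
L = 111/1000 + 9/25 + 16/25 + 1 = 2111/1000 = 2.111 bits/symbol.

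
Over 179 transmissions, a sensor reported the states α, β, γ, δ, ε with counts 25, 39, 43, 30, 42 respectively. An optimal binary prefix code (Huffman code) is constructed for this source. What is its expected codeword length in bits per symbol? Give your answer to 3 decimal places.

2.307 bits/symbol

Probabilities are the counts divided by 179.
Repeatedly combine the two least-probable nodes; the expected code length is the sum of the merged weights.
merge 25/179 + 30/179 → 55/179
merge 39/179 + 42/179 → 81/179
merge 43/179 + 55/179 → 98/179
merge 81/179 + 98/179 → 1
L = 55/179 + 81/179 + 98/179 + 1 = 413/179 ≈ 2.307 bits/symbol.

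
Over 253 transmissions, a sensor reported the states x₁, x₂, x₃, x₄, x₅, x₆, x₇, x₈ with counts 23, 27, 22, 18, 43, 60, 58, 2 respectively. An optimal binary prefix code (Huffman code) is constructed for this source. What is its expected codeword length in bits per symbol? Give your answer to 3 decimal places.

Probabilities are the counts divided by 253.
Repeatedly combine the two least-probable nodes; the expected code length is the sum of the merged weights.
merge 2/253 + 18/253 → 20/253
merge 20/253 + 2/23 → 42/253
merge 1/11 + 27/253 → 50/253
merge 42/253 + 43/253 → 85/253
merge 50/253 + 58/253 → 108/253
merge 60/253 + 85/253 → 145/253
merge 108/253 + 145/253 → 1
L = 20/253 + 42/253 + 50/253 + 85/253 + 108/253 + 145/253 + 1 = 703/253 ≈ 2.779 bits/symbol.

2.779 bits/symbol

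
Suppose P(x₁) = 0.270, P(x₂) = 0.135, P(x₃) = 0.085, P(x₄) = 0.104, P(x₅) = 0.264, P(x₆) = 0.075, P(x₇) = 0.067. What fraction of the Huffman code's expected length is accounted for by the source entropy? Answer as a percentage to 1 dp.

Entropy H = −Σ p log₂ p ≈ 2.5907 bits.
Huffman merges: 67/1000+3/40→71/500; 17/200+13/125→189/1000; 27/200+71/500→277/1000; 189/1000+33/125→453/1000; 27/100+277/1000→547/1000; 453/1000+547/1000→1. L = 326/125 ≈ 2.6080.
Efficiency = H/L = 2.5907/2.6080 = 99.3%.

99.3%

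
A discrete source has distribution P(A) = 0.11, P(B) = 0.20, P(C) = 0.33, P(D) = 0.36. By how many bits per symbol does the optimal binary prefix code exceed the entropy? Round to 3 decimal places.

Entropy H = −Σ p log₂ p ≈ 1.8731 bits.
Huffman merges: 11/100+1/5→31/100; 31/100+33/100→16/25; 9/25+16/25→1. L = 39/20 ≈ 1.9500.
L − H = 1.9500 − 1.8731 = 0.077 bits.

0.077 bits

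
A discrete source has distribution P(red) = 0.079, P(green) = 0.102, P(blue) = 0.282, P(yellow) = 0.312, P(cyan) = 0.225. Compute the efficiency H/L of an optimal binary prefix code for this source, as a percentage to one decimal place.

98.5%

Entropy H = −Σ p log₂ p ≈ 2.1487 bits.
Huffman merges: 79/1000+51/500→181/1000; 181/1000+9/40→203/500; 141/500+39/125→297/500; 203/500+297/500→1. L = 2181/1000 ≈ 2.1810.
Efficiency = H/L = 2.1487/2.1810 = 98.5%.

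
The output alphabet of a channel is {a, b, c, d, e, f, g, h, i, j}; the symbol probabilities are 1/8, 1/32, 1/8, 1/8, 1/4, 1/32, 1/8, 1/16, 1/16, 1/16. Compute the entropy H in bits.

Each probability is a power of 1/2, so log₂(1/p) is an integer.
H = Σ p·log₂(1/p) = 1/8·3 + 1/32·5 + 1/8·3 + 1/8·3 + 1/4·2 + 1/32·5 + 1/8·3 + 1/16·4 + 1/16·4 + 1/16·4 = 3.0625 bits.

3.0625 bits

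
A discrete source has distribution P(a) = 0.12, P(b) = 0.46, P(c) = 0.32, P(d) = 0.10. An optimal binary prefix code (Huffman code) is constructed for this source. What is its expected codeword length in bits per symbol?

1.76 bits/symbol

Repeatedly combine the two least-probable nodes; the expected code length is the sum of the merged weights.
merge 1/10 + 3/25 → 11/50
merge 11/50 + 8/25 → 27/50
merge 23/50 + 27/50 → 1
L = 11/50 + 27/50 + 1 = 44/25 = 1.76 bits/symbol.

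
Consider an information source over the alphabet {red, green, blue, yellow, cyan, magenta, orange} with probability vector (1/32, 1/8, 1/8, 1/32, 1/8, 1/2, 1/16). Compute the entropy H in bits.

2.1875 bits

Each probability is a power of 1/2, so log₂(1/p) is an integer.
H = Σ p·log₂(1/p) = 1/32·5 + 1/8·3 + 1/8·3 + 1/32·5 + 1/8·3 + 1/2·1 + 1/16·4 = 2.1875 bits.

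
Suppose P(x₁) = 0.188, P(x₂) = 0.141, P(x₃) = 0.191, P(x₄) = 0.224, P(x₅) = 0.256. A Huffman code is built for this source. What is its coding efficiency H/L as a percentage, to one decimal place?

98.5%

Entropy H = −Σ p log₂ p ≈ 2.2947 bits.
Huffman merges: 141/1000+47/250→329/1000; 191/1000+28/125→83/200; 32/125+329/1000→117/200; 83/200+117/200→1. L = 2329/1000 ≈ 2.3290.
Efficiency = H/L = 2.2947/2.3290 = 98.5%.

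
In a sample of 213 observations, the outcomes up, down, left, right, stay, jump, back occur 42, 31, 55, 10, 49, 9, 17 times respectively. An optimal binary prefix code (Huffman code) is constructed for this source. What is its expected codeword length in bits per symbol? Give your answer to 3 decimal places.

2.573 bits/symbol

Probabilities are the counts divided by 213.
Repeatedly combine the two least-probable nodes; the expected code length is the sum of the merged weights.
merge 3/71 + 10/213 → 19/213
merge 17/213 + 19/213 → 12/71
merge 31/213 + 12/71 → 67/213
merge 14/71 + 49/213 → 91/213
merge 55/213 + 67/213 → 122/213
merge 91/213 + 122/213 → 1
L = 19/213 + 12/71 + 67/213 + 91/213 + 122/213 + 1 = 548/213 ≈ 2.573 bits/symbol.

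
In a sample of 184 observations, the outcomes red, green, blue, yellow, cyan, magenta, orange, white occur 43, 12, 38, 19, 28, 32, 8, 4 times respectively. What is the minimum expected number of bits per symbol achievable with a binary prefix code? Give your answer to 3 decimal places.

Probabilities are the counts divided by 184.
Repeatedly combine the two least-probable nodes; the expected code length is the sum of the merged weights.
merge 1/46 + 1/23 → 3/46
merge 3/46 + 3/46 → 3/23
merge 19/184 + 3/23 → 43/184
merge 7/46 + 4/23 → 15/46
merge 19/92 + 43/184 → 81/184
merge 43/184 + 15/46 → 103/184
merge 81/184 + 103/184 → 1
L = 3/46 + 3/23 + 43/184 + 15/46 + 81/184 + 103/184 + 1 = 507/184 ≈ 2.755 bits/symbol.

2.755 bits/symbol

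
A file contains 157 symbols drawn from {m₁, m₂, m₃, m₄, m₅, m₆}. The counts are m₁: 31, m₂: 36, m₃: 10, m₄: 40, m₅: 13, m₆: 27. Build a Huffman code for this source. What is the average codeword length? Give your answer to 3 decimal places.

2.465 bits/symbol

Probabilities are the counts divided by 157.
Repeatedly combine the two least-probable nodes; the expected code length is the sum of the merged weights.
merge 10/157 + 13/157 → 23/157
merge 23/157 + 27/157 → 50/157
merge 31/157 + 36/157 → 67/157
merge 40/157 + 50/157 → 90/157
merge 67/157 + 90/157 → 1
L = 23/157 + 50/157 + 67/157 + 90/157 + 1 = 387/157 ≈ 2.465 bits/symbol.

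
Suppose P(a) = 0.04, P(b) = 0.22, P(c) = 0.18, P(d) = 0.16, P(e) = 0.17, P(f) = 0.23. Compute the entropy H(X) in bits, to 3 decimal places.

2.457 bits

H = −Σ pᵢ log₂ pᵢ.
−0.04·log₂(0.04) = 0.1858
−0.22·log₂(0.22) = 0.4806
−0.18·log₂(0.18) = 0.4453
−0.16·log₂(0.16) = 0.4230
−0.17·log₂(0.17) = 0.4346
−0.23·log₂(0.23) = 0.4877
Sum ≈ 2.4569 → 2.457 bits.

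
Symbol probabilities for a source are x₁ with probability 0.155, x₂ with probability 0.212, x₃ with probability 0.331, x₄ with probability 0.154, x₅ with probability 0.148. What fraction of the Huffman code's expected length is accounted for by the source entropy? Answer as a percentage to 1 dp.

Entropy H = −Σ p log₂ p ≈ 2.2429 bits.
Huffman merges: 37/250+77/500→151/500; 31/200+53/250→367/1000; 151/500+331/1000→633/1000; 367/1000+633/1000→1. L = 1151/500 ≈ 2.3020.
Efficiency = H/L = 2.2429/2.3020 = 97.4%.

97.4%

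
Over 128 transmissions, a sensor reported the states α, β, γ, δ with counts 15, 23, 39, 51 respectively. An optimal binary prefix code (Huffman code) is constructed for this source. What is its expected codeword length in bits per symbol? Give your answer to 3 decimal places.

Probabilities are the counts divided by 128.
Repeatedly combine the two least-probable nodes; the expected code length is the sum of the merged weights.
merge 15/128 + 23/128 → 19/64
merge 19/64 + 39/128 → 77/128
merge 51/128 + 77/128 → 1
L = 19/64 + 77/128 + 1 = 243/128 ≈ 1.898 bits/symbol.

1.898 bits/symbol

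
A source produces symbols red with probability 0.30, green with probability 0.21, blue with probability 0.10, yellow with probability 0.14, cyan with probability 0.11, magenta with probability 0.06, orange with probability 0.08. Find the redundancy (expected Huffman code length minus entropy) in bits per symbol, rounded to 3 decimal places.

0.021 bits

Entropy H = −Σ p log₂ p ≈ 2.6085 bits.
Huffman merges: 3/50+2/25→7/50; 1/10+11/100→21/100; 7/50+7/50→7/25; 21/100+21/100→21/50; 7/25+3/10→29/50; 21/50+29/50→1. L = 263/100 ≈ 2.6300.
L − H = 2.6300 − 2.6085 = 0.021 bits.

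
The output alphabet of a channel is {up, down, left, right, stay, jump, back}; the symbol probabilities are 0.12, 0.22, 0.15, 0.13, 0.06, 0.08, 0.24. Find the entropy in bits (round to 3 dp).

H = −Σ pᵢ log₂ pᵢ.
−0.12·log₂(0.12) = 0.3671
−0.22·log₂(0.22) = 0.4806
−0.15·log₂(0.15) = 0.4105
−0.13·log₂(0.13) = 0.3826
−0.06·log₂(0.06) = 0.2435
−0.08·log₂(0.08) = 0.2915
−0.24·log₂(0.24) = 0.4941
Sum ≈ 2.6700 → 2.670 bits.

2.670 bits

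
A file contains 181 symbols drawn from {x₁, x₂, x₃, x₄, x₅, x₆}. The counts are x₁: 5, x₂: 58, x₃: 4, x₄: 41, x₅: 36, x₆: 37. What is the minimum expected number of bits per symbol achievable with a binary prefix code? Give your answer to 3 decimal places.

2.298 bits/symbol

Probabilities are the counts divided by 181.
Repeatedly combine the two least-probable nodes; the expected code length is the sum of the merged weights.
merge 4/181 + 5/181 → 9/181
merge 9/181 + 36/181 → 45/181
merge 37/181 + 41/181 → 78/181
merge 45/181 + 58/181 → 103/181
merge 78/181 + 103/181 → 1
L = 9/181 + 45/181 + 78/181 + 103/181 + 1 = 416/181 ≈ 2.298 bits/symbol.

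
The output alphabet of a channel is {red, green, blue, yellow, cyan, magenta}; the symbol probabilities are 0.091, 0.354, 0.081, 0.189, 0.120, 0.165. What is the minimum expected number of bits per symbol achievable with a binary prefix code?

2.457 bits/symbol

Repeatedly combine the two least-probable nodes; the expected code length is the sum of the merged weights.
merge 81/1000 + 91/1000 → 43/250
merge 3/25 + 33/200 → 57/200
merge 43/250 + 189/1000 → 361/1000
merge 57/200 + 177/500 → 639/1000
merge 361/1000 + 639/1000 → 1
L = 43/250 + 57/200 + 361/1000 + 639/1000 + 1 = 2457/1000 = 2.457 bits/symbol.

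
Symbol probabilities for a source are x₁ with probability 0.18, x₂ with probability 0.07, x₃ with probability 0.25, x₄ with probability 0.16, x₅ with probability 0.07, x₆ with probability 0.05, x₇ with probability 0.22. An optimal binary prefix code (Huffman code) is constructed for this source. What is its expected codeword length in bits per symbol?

2.65 bits/symbol

Repeatedly combine the two least-probable nodes; the expected code length is the sum of the merged weights.
merge 1/20 + 7/100 → 3/25
merge 7/100 + 3/25 → 19/100
merge 4/25 + 9/50 → 17/50
merge 19/100 + 11/50 → 41/100
merge 1/4 + 17/50 → 59/100
merge 41/100 + 59/100 → 1
L = 3/25 + 19/100 + 17/50 + 41/100 + 59/100 + 1 = 53/20 = 2.65 bits/symbol.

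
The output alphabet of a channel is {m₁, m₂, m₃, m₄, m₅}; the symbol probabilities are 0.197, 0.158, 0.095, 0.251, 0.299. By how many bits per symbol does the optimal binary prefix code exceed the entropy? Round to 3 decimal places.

0.027 bits

Entropy H = −Σ p log₂ p ≈ 2.2263 bits.
Huffman merges: 19/200+79/500→253/1000; 197/1000+251/1000→56/125; 253/1000+299/1000→69/125; 56/125+69/125→1. L = 2253/1000 ≈ 2.2530.
L − H = 2.2530 − 2.2263 = 0.027 bits.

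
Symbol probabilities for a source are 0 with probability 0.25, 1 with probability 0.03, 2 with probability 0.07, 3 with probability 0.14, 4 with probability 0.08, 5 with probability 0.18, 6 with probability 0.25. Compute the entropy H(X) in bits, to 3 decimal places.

H = −Σ pᵢ log₂ pᵢ.
−0.25·log₂(0.25) = 0.5000
−0.03·log₂(0.03) = 0.1518
−0.07·log₂(0.07) = 0.2686
−0.14·log₂(0.14) = 0.3971
−0.08·log₂(0.08) = 0.2915
−0.18·log₂(0.18) = 0.4453
−0.25·log₂(0.25) = 0.5000
Sum ≈ 2.5542 → 2.554 bits.

2.554 bits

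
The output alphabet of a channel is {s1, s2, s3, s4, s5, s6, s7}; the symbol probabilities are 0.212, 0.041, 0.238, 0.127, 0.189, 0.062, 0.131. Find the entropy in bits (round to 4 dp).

2.6215 bits

H = −Σ pᵢ log₂ pᵢ.
−0.212·log₂(0.212) = 0.4744
−0.041·log₂(0.041) = 0.1889
−0.238·log₂(0.238) = 0.4929
−0.127·log₂(0.127) = 0.3781
−0.189·log₂(0.189) = 0.4543
−0.062·log₂(0.062) = 0.2487
−0.131·log₂(0.131) = 0.3841
Sum ≈ 2.6215 → 2.6215 bits.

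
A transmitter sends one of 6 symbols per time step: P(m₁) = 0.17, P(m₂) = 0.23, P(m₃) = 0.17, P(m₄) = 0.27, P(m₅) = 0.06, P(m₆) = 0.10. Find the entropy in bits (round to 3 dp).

H = −Σ pᵢ log₂ pᵢ.
−0.17·log₂(0.17) = 0.4346
−0.23·log₂(0.23) = 0.4877
−0.17·log₂(0.17) = 0.4346
−0.27·log₂(0.27) = 0.5100
−0.06·log₂(0.06) = 0.2435
−0.10·log₂(0.10) = 0.3322
Sum ≈ 2.4426 → 2.443 bits.

2.443 bits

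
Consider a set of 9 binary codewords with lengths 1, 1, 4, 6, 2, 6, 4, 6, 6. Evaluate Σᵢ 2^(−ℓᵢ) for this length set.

With common denominator 2^6 = 64: Σ 2^(−ℓᵢ) = 32/64 + 32/64 + 4/64 + 1/64 + 16/64 + 1/64 + 4/64 + 1/64 + 1/64 = 92/64 = 1.4375.

1.4375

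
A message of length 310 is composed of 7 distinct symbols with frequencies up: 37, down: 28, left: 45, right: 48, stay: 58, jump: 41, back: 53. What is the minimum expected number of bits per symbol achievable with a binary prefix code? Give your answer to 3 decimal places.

Probabilities are the counts divided by 310.
Repeatedly combine the two least-probable nodes; the expected code length is the sum of the merged weights.
merge 14/155 + 37/310 → 13/62
merge 41/310 + 9/62 → 43/155
merge 24/155 + 53/310 → 101/310
merge 29/155 + 13/62 → 123/310
merge 43/155 + 101/310 → 187/310
merge 123/310 + 187/310 → 1
L = 13/62 + 43/155 + 101/310 + 123/310 + 187/310 + 1 = 436/155 ≈ 2.813 bits/symbol.

2.813 bits/symbol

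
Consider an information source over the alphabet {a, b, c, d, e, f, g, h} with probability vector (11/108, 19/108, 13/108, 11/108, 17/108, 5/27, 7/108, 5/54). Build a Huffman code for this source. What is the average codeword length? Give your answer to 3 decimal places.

Repeatedly combine the two least-probable nodes; the expected code length is the sum of the merged weights.
merge 7/108 + 5/54 → 17/108
merge 11/108 + 11/108 → 11/54
merge 13/108 + 17/108 → 5/18
merge 17/108 + 19/108 → 1/3
merge 5/27 + 11/54 → 7/18
merge 5/18 + 1/3 → 11/18
merge 7/18 + 11/18 → 1
L = 17/108 + 11/54 + 5/18 + 1/3 + 7/18 + 11/18 + 1 = 107/36 ≈ 2.972 bits/symbol.

2.972 bits/symbol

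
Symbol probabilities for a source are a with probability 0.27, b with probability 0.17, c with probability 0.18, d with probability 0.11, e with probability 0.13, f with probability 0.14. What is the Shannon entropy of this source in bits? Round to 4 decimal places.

2.5200 bits

H = −Σ pᵢ log₂ pᵢ.
−0.27·log₂(0.27) = 0.5100
−0.17·log₂(0.17) = 0.4346
−0.18·log₂(0.18) = 0.4453
−0.11·log₂(0.11) = 0.3503
−0.13·log₂(0.13) = 0.3826
−0.14·log₂(0.14) = 0.3971
Sum ≈ 2.5200 → 2.5200 bits.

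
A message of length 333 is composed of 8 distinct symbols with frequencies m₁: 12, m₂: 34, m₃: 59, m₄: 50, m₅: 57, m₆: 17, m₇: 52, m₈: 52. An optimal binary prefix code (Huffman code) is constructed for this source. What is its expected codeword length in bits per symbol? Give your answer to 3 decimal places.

Probabilities are the counts divided by 333.
Repeatedly combine the two least-probable nodes; the expected code length is the sum of the merged weights.
merge 4/111 + 17/333 → 29/333
merge 29/333 + 34/333 → 7/37
merge 50/333 + 52/333 → 34/111
merge 52/333 + 19/111 → 109/333
merge 59/333 + 7/37 → 122/333
merge 34/111 + 109/333 → 211/333
merge 122/333 + 211/333 → 1
L = 29/333 + 7/37 + 34/111 + 109/333 + 122/333 + 211/333 + 1 = 323/111 ≈ 2.910 bits/symbol.

2.910 bits/symbol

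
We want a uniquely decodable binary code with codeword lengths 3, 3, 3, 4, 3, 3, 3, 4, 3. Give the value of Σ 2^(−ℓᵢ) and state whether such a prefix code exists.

With common denominator 2^4 = 16: Σ 2^(−ℓᵢ) = 2/16 + 2/16 + 2/16 + 1/16 + 2/16 + 2/16 + 2/16 + 1/16 + 2/16 = 16/16 = 1.
Kraft's inequality requires Σ ≤ 1; here Σ = 1 ≤ 1, so such a prefix code exists.

1; yes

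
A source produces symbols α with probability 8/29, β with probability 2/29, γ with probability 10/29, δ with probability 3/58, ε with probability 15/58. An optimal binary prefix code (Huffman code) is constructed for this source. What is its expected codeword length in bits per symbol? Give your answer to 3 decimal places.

2.121 bits/symbol

Repeatedly combine the two least-probable nodes; the expected code length is the sum of the merged weights.
merge 3/58 + 2/29 → 7/58
merge 7/58 + 15/58 → 11/29
merge 8/29 + 10/29 → 18/29
merge 11/29 + 18/29 → 1
L = 7/58 + 11/29 + 18/29 + 1 = 123/58 ≈ 2.121 bits/symbol.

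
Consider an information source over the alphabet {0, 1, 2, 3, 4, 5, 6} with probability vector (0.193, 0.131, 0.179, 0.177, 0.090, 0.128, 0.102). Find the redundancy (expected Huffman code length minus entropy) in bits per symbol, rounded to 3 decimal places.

0.050 bits

Entropy H = −Σ p log₂ p ≈ 2.7568 bits.
Huffman merges: 9/100+51/500→24/125; 16/125+131/1000→259/1000; 177/1000+179/1000→89/250; 24/125+193/1000→77/200; 259/1000+89/250→123/200; 77/200+123/200→1. L = 2807/1000 ≈ 2.8070.
L − H = 2.8070 − 2.7568 = 0.050 bits.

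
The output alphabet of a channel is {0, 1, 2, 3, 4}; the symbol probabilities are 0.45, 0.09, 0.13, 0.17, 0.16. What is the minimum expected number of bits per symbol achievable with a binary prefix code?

2.1 bits/symbol

Repeatedly combine the two least-probable nodes; the expected code length is the sum of the merged weights.
merge 9/100 + 13/100 → 11/50
merge 4/25 + 17/100 → 33/100
merge 11/50 + 33/100 → 11/20
merge 9/20 + 11/20 → 1
L = 11/50 + 33/100 + 11/20 + 1 = 21/10 = 2.1 bits/symbol.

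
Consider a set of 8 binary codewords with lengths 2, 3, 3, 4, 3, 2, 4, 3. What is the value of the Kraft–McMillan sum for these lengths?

With common denominator 2^4 = 16: Σ 2^(−ℓᵢ) = 4/16 + 2/16 + 2/16 + 1/16 + 2/16 + 4/16 + 1/16 + 2/16 = 18/16 = 1.125.

1.125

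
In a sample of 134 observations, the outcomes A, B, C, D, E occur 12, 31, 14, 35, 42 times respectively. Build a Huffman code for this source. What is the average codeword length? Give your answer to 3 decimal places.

2.194 bits/symbol

Probabilities are the counts divided by 134.
Repeatedly combine the two least-probable nodes; the expected code length is the sum of the merged weights.
merge 6/67 + 7/67 → 13/67
merge 13/67 + 31/134 → 57/134
merge 35/134 + 21/67 → 77/134
merge 57/134 + 77/134 → 1
L = 13/67 + 57/134 + 77/134 + 1 = 147/67 ≈ 2.194 bits/symbol.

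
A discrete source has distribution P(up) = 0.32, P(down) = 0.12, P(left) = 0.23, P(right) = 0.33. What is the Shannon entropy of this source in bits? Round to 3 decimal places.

H = −Σ pᵢ log₂ pᵢ.
−0.32·log₂(0.32) = 0.5260
−0.12·log₂(0.12) = 0.3671
−0.23·log₂(0.23) = 0.4877
−0.33·log₂(0.33) = 0.5278
Sum ≈ 1.9086 → 1.909 bits.

1.909 bits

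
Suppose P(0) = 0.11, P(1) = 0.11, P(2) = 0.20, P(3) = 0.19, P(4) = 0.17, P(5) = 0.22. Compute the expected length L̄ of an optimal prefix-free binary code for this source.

2.58 bits/symbol

Repeatedly combine the two least-probable nodes; the expected code length is the sum of the merged weights.
merge 11/100 + 11/100 → 11/50
merge 17/100 + 19/100 → 9/25
merge 1/5 + 11/50 → 21/50
merge 11/50 + 9/25 → 29/50
merge 21/50 + 29/50 → 1
L = 11/50 + 9/25 + 21/50 + 29/50 + 1 = 129/50 = 2.58 bits/symbol.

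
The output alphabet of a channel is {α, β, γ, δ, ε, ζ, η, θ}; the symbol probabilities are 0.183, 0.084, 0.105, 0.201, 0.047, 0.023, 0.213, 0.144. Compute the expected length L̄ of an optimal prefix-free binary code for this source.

2.81 bits/symbol

Repeatedly combine the two least-probable nodes; the expected code length is the sum of the merged weights.
merge 23/1000 + 47/1000 → 7/100
merge 7/100 + 21/250 → 77/500
merge 21/200 + 18/125 → 249/1000
merge 77/500 + 183/1000 → 337/1000
merge 201/1000 + 213/1000 → 207/500
merge 249/1000 + 337/1000 → 293/500
merge 207/500 + 293/500 → 1
L = 7/100 + 77/500 + 249/1000 + 337/1000 + 207/500 + 293/500 + 1 = 281/100 = 2.81 bits/symbol.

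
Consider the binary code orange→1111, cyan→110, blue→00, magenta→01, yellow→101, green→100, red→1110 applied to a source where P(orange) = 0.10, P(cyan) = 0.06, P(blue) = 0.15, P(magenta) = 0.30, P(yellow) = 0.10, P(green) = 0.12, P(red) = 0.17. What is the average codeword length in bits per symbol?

2.82 bits/symbol

L̄ = Σ pᵢ·ℓᵢ = 0.10·4 + 0.06·3 + 0.15·2 + 0.30·2 + 0.10·3 + 0.12·3 + 0.17·4 = 2.82 bits/symbol.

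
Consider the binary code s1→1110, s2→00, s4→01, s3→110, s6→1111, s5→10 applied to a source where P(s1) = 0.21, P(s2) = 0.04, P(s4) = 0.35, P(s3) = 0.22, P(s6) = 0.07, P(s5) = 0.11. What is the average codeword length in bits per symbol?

2.78 bits/symbol

L̄ = Σ pᵢ·ℓᵢ = 0.21·4 + 0.04·2 + 0.35·2 + 0.22·3 + 0.07·4 + 0.11·2 = 2.78 bits/symbol.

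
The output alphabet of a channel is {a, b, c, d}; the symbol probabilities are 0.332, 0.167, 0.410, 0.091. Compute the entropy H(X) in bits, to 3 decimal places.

H = −Σ pᵢ log₂ pᵢ.
−0.332·log₂(0.332) = 0.5281
−0.167·log₂(0.167) = 0.4312
−0.410·log₂(0.410) = 0.5274
−0.091·log₂(0.091) = 0.3147
Sum ≈ 1.8014 → 1.801 bits.

1.801 bits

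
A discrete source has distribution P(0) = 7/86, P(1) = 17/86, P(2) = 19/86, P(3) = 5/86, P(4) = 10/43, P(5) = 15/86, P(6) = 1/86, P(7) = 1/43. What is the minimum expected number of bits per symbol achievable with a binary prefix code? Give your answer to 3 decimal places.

Repeatedly combine the two least-probable nodes; the expected code length is the sum of the merged weights.
merge 1/86 + 1/43 → 3/86
merge 3/86 + 5/86 → 4/43
merge 7/86 + 4/43 → 15/86
merge 15/86 + 15/86 → 15/43
merge 17/86 + 19/86 → 18/43
merge 10/43 + 15/43 → 25/43
merge 18/43 + 25/43 → 1
L = 3/86 + 4/43 + 15/86 + 15/43 + 18/43 + 25/43 + 1 = 114/43 ≈ 2.651 bits/symbol.

2.651 bits/symbol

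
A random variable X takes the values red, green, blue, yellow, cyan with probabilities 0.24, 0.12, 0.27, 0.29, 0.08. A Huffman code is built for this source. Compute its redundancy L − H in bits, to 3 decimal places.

0.019 bits

Entropy H = −Σ p log₂ p ≈ 2.1806 bits.
Huffman merges: 2/25+3/25→1/5; 1/5+6/25→11/25; 27/100+29/100→14/25; 11/25+14/25→1. L = 11/5 ≈ 2.2000.
L − H = 2.2000 − 2.1806 = 0.019 bits.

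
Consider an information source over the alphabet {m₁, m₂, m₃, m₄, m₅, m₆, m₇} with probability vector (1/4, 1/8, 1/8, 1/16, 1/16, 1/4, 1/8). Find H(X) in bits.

2.625 bits

Each probability is a power of 1/2, so log₂(1/p) is an integer.
H = Σ p·log₂(1/p) = 1/4·2 + 1/8·3 + 1/8·3 + 1/16·4 + 1/16·4 + 1/4·2 + 1/8·3 = 2.625 bits.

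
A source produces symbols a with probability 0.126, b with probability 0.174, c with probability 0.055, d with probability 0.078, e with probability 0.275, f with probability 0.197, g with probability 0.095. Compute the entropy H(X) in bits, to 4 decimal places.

2.6293 bits

H = −Σ pᵢ log₂ pᵢ.
−0.126·log₂(0.126) = 0.3766
−0.174·log₂(0.174) = 0.4390
−0.055·log₂(0.055) = 0.2301
−0.078·log₂(0.078) = 0.2871
−0.275·log₂(0.275) = 0.5122
−0.197·log₂(0.197) = 0.4617
−0.095·log₂(0.095) = 0.3226
Sum ≈ 2.6293 → 2.6293 bits.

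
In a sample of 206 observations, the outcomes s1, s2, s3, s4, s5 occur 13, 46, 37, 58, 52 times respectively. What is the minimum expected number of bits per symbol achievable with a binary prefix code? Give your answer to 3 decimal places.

2.243 bits/symbol

Probabilities are the counts divided by 206.
Repeatedly combine the two least-probable nodes; the expected code length is the sum of the merged weights.
merge 13/206 + 37/206 → 25/103
merge 23/103 + 25/103 → 48/103
merge 26/103 + 29/103 → 55/103
merge 48/103 + 55/103 → 1
L = 25/103 + 48/103 + 55/103 + 1 = 231/103 ≈ 2.243 bits/symbol.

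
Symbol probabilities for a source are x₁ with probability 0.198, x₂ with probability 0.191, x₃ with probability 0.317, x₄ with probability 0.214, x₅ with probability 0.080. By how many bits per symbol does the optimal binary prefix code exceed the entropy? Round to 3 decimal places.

0.059 bits

Entropy H = −Σ p log₂ p ≈ 2.2117 bits.
Huffman merges: 2/25+191/1000→271/1000; 99/500+107/500→103/250; 271/1000+317/1000→147/250; 103/250+147/250→1. L = 2271/1000 ≈ 2.2710.
L − H = 2.2710 − 2.2117 = 0.059 bits.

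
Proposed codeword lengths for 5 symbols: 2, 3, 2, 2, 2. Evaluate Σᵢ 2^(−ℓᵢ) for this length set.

1.125

With common denominator 2^3 = 8: Σ 2^(−ℓᵢ) = 2/8 + 1/8 + 2/8 + 2/8 + 2/8 = 9/8 = 1.125.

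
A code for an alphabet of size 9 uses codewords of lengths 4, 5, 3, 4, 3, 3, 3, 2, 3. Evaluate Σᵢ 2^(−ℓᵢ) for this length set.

With common denominator 2^5 = 32: Σ 2^(−ℓᵢ) = 2/32 + 1/32 + 4/32 + 2/32 + 4/32 + 4/32 + 4/32 + 8/32 + 4/32 = 33/32 = 1.03125.

1.03125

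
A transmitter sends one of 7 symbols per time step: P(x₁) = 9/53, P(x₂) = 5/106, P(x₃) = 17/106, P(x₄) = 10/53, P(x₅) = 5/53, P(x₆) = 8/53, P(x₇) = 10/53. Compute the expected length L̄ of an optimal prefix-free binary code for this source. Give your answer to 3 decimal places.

Repeatedly combine the two least-probable nodes; the expected code length is the sum of the merged weights.
merge 5/106 + 5/53 → 15/106
merge 15/106 + 8/53 → 31/106
merge 17/106 + 9/53 → 35/106
merge 10/53 + 10/53 → 20/53
merge 31/106 + 35/106 → 33/53
merge 20/53 + 33/53 → 1
L = 15/106 + 31/106 + 35/106 + 20/53 + 33/53 + 1 = 293/106 ≈ 2.764 bits/symbol.

2.764 bits/symbol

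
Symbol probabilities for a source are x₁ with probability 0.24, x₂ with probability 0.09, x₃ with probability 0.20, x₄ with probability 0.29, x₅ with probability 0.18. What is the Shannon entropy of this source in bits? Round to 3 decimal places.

H = −Σ pᵢ log₂ pᵢ.
−0.24·log₂(0.24) = 0.4941
−0.09·log₂(0.09) = 0.3127
−0.20·log₂(0.20) = 0.4644
−0.29·log₂(0.29) = 0.5179
−0.18·log₂(0.18) = 0.4453
Sum ≈ 2.2344 → 2.234 bits.

2.234 bits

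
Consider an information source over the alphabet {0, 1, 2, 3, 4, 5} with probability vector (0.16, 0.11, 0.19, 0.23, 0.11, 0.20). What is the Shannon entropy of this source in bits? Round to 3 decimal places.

H = −Σ pᵢ log₂ pᵢ.
−0.16·log₂(0.16) = 0.4230
−0.11·log₂(0.11) = 0.3503
−0.19·log₂(0.19) = 0.4552
−0.23·log₂(0.23) = 0.4877
−0.11·log₂(0.11) = 0.3503
−0.20·log₂(0.20) = 0.4644
Sum ≈ 2.5309 → 2.531 bits.

2.531 bits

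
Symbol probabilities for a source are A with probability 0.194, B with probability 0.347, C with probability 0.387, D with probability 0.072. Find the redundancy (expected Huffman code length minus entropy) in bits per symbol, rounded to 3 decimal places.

Entropy H = −Σ p log₂ p ≈ 1.7922 bits.
Huffman merges: 9/125+97/500→133/500; 133/500+347/1000→613/1000; 387/1000+613/1000→1. L = 1879/1000 ≈ 1.8790.
L − H = 1.8790 − 1.7922 = 0.087 bits.

0.087 bits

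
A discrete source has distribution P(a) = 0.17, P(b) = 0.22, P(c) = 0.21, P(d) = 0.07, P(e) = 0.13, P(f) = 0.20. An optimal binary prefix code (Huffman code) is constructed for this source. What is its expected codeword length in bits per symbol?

Repeatedly combine the two least-probable nodes; the expected code length is the sum of the merged weights.
merge 7/100 + 13/100 → 1/5
merge 17/100 + 1/5 → 37/100
merge 1/5 + 21/100 → 41/100
merge 11/50 + 37/100 → 59/100
merge 41/100 + 59/100 → 1
L = 1/5 + 37/100 + 41/100 + 59/100 + 1 = 257/100 = 2.57 bits/symbol.

2.57 bits/symbol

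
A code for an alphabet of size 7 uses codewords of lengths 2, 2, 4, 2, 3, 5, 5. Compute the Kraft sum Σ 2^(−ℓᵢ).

With common denominator 2^5 = 32: Σ 2^(−ℓᵢ) = 8/32 + 8/32 + 2/32 + 8/32 + 4/32 + 1/32 + 1/32 = 32/32 = 1.

1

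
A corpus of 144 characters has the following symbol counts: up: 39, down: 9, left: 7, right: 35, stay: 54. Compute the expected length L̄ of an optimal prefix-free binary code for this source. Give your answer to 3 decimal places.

2.090 bits/symbol

Probabilities are the counts divided by 144.
Repeatedly combine the two least-probable nodes; the expected code length is the sum of the merged weights.
merge 7/144 + 1/16 → 1/9
merge 1/9 + 35/144 → 17/48
merge 13/48 + 17/48 → 5/8
merge 3/8 + 5/8 → 1
L = 1/9 + 17/48 + 5/8 + 1 = 301/144 ≈ 2.090 bits/symbol.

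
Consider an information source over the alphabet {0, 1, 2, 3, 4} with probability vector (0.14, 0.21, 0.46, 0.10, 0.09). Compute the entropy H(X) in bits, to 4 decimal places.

H = −Σ pᵢ log₂ pᵢ.
−0.14·log₂(0.14) = 0.3971
−0.21·log₂(0.21) = 0.4728
−0.46·log₂(0.46) = 0.5153
−0.10·log₂(0.10) = 0.3322
−0.09·log₂(0.09) = 0.3127
Sum ≈ 2.0301 → 2.0301 bits.

2.0301 bits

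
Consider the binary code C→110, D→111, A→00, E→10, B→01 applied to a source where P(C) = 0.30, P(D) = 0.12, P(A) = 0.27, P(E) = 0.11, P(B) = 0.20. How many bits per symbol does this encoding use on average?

2.42 bits/symbol

L̄ = Σ pᵢ·ℓᵢ = 0.30·3 + 0.12·3 + 0.27·2 + 0.11·2 + 0.20·2 = 2.42 bits/symbol.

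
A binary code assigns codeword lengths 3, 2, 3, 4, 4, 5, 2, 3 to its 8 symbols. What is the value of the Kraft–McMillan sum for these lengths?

With common denominator 2^5 = 32: Σ 2^(−ℓᵢ) = 4/32 + 8/32 + 4/32 + 2/32 + 2/32 + 1/32 + 8/32 + 4/32 = 33/32 = 1.03125.

1.03125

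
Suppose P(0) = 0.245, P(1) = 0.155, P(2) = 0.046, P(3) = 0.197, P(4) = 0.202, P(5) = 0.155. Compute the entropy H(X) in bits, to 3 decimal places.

H = −Σ pᵢ log₂ pᵢ.
−0.245·log₂(0.245) = 0.4971
−0.155·log₂(0.155) = 0.4169
−0.046·log₂(0.046) = 0.2043
−0.197·log₂(0.197) = 0.4617
−0.202·log₂(0.202) = 0.4661
−0.155·log₂(0.155) = 0.4169
Sum ≈ 2.4631 → 2.463 bits.

2.463 bits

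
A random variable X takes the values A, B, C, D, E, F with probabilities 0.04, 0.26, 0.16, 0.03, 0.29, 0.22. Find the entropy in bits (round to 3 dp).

2.264 bits

H = −Σ pᵢ log₂ pᵢ.
−0.04·log₂(0.04) = 0.1858
−0.26·log₂(0.26) = 0.5053
−0.16·log₂(0.16) = 0.4230
−0.03·log₂(0.03) = 0.1518
−0.29·log₂(0.29) = 0.5179
−0.22·log₂(0.22) = 0.4806
Sum ≈ 2.2643 → 2.264 bits.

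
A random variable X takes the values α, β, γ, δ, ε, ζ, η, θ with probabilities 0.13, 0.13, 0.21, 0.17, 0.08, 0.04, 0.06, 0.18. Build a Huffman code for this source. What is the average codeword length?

Repeatedly combine the two least-probable nodes; the expected code length is the sum of the merged weights.
merge 1/25 + 3/50 → 1/10
merge 2/25 + 1/10 → 9/50
merge 13/100 + 13/100 → 13/50
merge 17/100 + 9/50 → 7/20
merge 9/50 + 21/100 → 39/100
merge 13/50 + 7/20 → 61/100
merge 39/100 + 61/100 → 1
L = 1/10 + 9/50 + 13/50 + 7/20 + 39/100 + 61/100 + 1 = 289/100 = 2.89 bits/symbol.

2.89 bits/symbol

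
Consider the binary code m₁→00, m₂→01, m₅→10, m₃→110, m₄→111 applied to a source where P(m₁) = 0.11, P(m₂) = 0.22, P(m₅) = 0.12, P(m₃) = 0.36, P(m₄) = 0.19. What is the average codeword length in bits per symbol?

2.55 bits/symbol

L̄ = Σ pᵢ·ℓᵢ = 0.11·2 + 0.22·2 + 0.12·2 + 0.36·3 + 0.19·3 = 2.55 bits/symbol.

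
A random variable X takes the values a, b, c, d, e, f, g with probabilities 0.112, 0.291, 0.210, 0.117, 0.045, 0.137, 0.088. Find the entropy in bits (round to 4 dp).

2.6097 bits

H = −Σ pᵢ log₂ pᵢ.
−0.112·log₂(0.112) = 0.3537
−0.291·log₂(0.291) = 0.5182
−0.210·log₂(0.210) = 0.4728
−0.117·log₂(0.117) = 0.3622
−0.045·log₂(0.045) = 0.2013
−0.137·log₂(0.137) = 0.3929
−0.088·log₂(0.088) = 0.3086
Sum ≈ 2.6097 → 2.6097 bits.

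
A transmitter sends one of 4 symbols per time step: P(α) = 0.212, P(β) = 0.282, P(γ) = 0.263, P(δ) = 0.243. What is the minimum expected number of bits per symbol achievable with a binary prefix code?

Repeatedly combine the two least-probable nodes; the expected code length is the sum of the merged weights.
merge 53/250 + 243/1000 → 91/200
merge 263/1000 + 141/500 → 109/200
merge 91/200 + 109/200 → 1
L = 91/200 + 109/200 + 1 = 2 bits/symbol.

2 bits/symbol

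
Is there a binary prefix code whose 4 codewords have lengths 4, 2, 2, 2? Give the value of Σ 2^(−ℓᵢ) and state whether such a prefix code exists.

With common denominator 2^4 = 16: Σ 2^(−ℓᵢ) = 1/16 + 4/16 + 4/16 + 4/16 = 13/16 = 0.8125.
Kraft's inequality requires Σ ≤ 1; here Σ = 0.8125 ≤ 1, so such a prefix code exists.

0.8125; yes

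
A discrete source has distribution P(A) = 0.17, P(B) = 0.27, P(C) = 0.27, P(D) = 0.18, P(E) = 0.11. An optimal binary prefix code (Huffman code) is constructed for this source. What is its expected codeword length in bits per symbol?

2.28 bits/symbol

Repeatedly combine the two least-probable nodes; the expected code length is the sum of the merged weights.
merge 11/100 + 17/100 → 7/25
merge 9/50 + 27/100 → 9/20
merge 27/100 + 7/25 → 11/20
merge 9/20 + 11/20 → 1
L = 7/25 + 9/20 + 11/20 + 1 = 57/25 = 2.28 bits/symbol.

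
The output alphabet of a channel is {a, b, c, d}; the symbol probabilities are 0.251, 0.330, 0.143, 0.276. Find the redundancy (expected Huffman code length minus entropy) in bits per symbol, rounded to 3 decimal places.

Entropy H = −Σ p log₂ p ≈ 1.9422 bits.
Huffman merges: 143/1000+251/1000→197/500; 69/250+33/100→303/500; 197/500+303/500→1. L = 2 ≈ 2.0000.
L − H = 2.0000 − 1.9422 = 0.058 bits.

0.058 bits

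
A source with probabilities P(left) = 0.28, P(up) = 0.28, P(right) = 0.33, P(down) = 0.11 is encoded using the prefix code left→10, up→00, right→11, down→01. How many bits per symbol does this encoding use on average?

L̄ = Σ pᵢ·ℓᵢ = 0.28·2 + 0.28·2 + 0.33·2 + 0.11·2 = 2 bits/symbol.

2 bits/symbol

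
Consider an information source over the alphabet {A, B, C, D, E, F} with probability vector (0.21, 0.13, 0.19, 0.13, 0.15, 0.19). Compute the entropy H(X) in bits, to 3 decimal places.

H = −Σ pᵢ log₂ pᵢ.
−0.21·log₂(0.21) = 0.4728
−0.13·log₂(0.13) = 0.3826
−0.19·log₂(0.19) = 0.4552
−0.13·log₂(0.13) = 0.3826
−0.15·log₂(0.15) = 0.4105
−0.19·log₂(0.19) = 0.4552
Sum ≈ 2.5591 → 2.559 bits.

2.559 bits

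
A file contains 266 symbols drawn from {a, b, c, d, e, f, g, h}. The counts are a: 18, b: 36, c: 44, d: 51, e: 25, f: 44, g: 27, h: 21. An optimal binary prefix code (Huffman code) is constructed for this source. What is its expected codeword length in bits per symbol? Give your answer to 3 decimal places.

2.955 bits/symbol

Probabilities are the counts divided by 266.
Repeatedly combine the two least-probable nodes; the expected code length is the sum of the merged weights.
merge 9/133 + 3/38 → 39/266
merge 25/266 + 27/266 → 26/133
merge 18/133 + 39/266 → 75/266
merge 22/133 + 22/133 → 44/133
merge 51/266 + 26/133 → 103/266
merge 75/266 + 44/133 → 163/266
merge 103/266 + 163/266 → 1
L = 39/266 + 26/133 + 75/266 + 44/133 + 103/266 + 163/266 + 1 = 393/133 ≈ 2.955 bits/symbol.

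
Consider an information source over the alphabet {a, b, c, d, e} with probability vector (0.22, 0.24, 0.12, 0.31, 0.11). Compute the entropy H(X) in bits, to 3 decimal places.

2.216 bits

H = −Σ pᵢ log₂ pᵢ.
−0.22·log₂(0.22) = 0.4806
−0.24·log₂(0.24) = 0.4941
−0.12·log₂(0.12) = 0.3671
−0.31·log₂(0.31) = 0.5238
−0.11·log₂(0.11) = 0.3503
Sum ≈ 2.2159 → 2.216 bits.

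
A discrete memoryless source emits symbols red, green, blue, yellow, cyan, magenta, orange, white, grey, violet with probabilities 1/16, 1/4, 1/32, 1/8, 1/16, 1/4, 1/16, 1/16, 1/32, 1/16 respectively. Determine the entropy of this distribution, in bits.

Each probability is a power of 1/2, so log₂(1/p) is an integer.
H = Σ p·log₂(1/p) = 1/16·4 + 1/4·2 + 1/32·5 + 1/8·3 + 1/16·4 + 1/4·2 + 1/16·4 + 1/16·4 + 1/32·5 + 1/16·4 = 2.9375 bits.

2.9375 bits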